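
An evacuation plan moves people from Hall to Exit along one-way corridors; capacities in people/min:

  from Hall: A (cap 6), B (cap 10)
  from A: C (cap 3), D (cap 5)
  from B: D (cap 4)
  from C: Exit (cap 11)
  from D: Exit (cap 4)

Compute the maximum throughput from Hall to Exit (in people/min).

7

Augment Hall→A→C→Exit: bottleneck 3, flow now 3.
Augment Hall→A→D→Exit: bottleneck 3, flow now 6.
Augment Hall→B→D→Exit: bottleneck 1, flow now 7.
No augmenting path remains; maximum flow = 7.
In the residual graph, reachable from Hall: {Hall, A, B, D}.
Min-cut edges: A→C (3), D→Exit (4); capacity 3 + 4 = 7.
This cut is saturated, so no flow can exceed 7.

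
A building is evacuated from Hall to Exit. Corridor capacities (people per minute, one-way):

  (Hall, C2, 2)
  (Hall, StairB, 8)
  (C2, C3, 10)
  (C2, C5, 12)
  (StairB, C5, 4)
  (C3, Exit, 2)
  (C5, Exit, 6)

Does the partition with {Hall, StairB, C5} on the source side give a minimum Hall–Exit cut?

Given cut capacity: 2 + 6 = 8.
Augment Hall→C2→C3→Exit: bottleneck 2, flow now 2.
Augment Hall→StairB→C5→Exit: bottleneck 4, flow now 6.
No augmenting path remains; maximum flow = 6.
In the residual graph, reachable from Hall: {Hall, StairB}.
Min-cut edges: Hall→C2 (2), StairB→C5 (4); capacity 2 + 4 = 6.
Cut capacity 8 exceeds the max flow 6, so it is not minimum.

No — its capacity is 8, but the minimum cut has capacity 6.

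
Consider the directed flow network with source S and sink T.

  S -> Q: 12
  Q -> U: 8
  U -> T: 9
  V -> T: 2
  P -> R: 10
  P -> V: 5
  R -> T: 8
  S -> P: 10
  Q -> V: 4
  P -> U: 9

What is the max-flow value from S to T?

19

Augment S→P→R→T: bottleneck 8, flow now 8.
Augment S→P→U→T: bottleneck 2, flow now 10.
Augment S→Q→U→T: bottleneck 7, flow now 17.
Augment S→Q→V→T: bottleneck 2, flow now 19.
No augmenting path remains; maximum flow = 19.
In the residual graph, reachable from S: {S, P, Q, R, U, V}.
Min-cut edges: R→T (8), U→T (9), V→T (2); capacity 8 + 9 + 2 = 19.
This cut is saturated, so no flow can exceed 19.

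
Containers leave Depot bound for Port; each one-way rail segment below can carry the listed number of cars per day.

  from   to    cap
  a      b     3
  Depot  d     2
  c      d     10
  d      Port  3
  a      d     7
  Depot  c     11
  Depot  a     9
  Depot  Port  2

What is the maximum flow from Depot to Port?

Augment Depot→Port: bottleneck 2, flow now 2.
Augment Depot→d→Port: bottleneck 2, flow now 4.
Augment Depot→a→d→Port: bottleneck 1, flow now 5.
No augmenting path remains; maximum flow = 5.
In the residual graph, reachable from Depot: {Depot, a, b, c, d}.
Min-cut edges: Depot→Port (2), d→Port (3); capacity 2 + 3 = 5.
This cut is saturated, so no flow can exceed 5.

5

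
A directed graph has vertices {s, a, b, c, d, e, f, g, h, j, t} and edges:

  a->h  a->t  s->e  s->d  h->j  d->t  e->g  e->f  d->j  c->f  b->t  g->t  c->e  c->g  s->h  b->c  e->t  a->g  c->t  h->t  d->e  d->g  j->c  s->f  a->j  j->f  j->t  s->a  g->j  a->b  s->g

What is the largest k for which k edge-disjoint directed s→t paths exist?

5

Assign every edge capacity 1; by Menger, the answer equals the max flow.
Path s→a→t (+1); total 1.
Path s→d→t (+1); total 2.
Path s→e→t (+1); total 3.
Path s→g→t (+1); total 4.
Path s→h→t (+1); total 5.
No residual s→t path; max flow = 5.
Certifying cut of size 5: {s→a, s→d, s→e, s→g, s→h}.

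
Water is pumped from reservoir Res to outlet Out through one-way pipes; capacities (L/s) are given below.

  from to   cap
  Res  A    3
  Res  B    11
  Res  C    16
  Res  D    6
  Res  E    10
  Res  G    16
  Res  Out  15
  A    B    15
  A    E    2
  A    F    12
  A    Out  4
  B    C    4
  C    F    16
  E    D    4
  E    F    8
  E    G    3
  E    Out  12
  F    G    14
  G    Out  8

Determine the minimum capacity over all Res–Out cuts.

36

Augment Res→Out: bottleneck 15, flow now 15.
Augment Res→A→Out: bottleneck 3, flow now 18.
Augment Res→E→Out: bottleneck 10, flow now 28.
Augment Res→G→Out: bottleneck 8, flow now 36.
No augmenting path remains; maximum flow = 36.
By max-flow min-cut, the minimum cut capacity equals the max flow.
In the residual graph, reachable from Res: {Res, B, C, D, F, G}.
Min-cut edges: Res→A (3), Res→E (10), Res→Out (15), G→Out (8); capacity 3 + 10 + 15 + 8 = 36.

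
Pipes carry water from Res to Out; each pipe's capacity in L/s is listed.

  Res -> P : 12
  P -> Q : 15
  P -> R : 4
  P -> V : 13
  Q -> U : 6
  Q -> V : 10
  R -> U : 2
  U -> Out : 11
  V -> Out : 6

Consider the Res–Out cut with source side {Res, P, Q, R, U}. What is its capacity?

34

Edges leaving {Res, P, Q, R, U}: P→V (13), Q→V (10), U→Out (11).
Cut capacity = 13 + 10 + 11 = 34.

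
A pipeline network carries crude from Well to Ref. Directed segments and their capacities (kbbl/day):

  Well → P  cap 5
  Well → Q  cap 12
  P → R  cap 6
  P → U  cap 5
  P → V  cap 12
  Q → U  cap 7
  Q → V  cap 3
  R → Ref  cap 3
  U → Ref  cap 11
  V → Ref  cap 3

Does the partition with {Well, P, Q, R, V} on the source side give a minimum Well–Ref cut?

Given cut capacity: 5 + 7 + 3 + 3 = 18.
Augment Well→P→R→Ref: bottleneck 3, flow now 3.
Augment Well→P→U→Ref: bottleneck 2, flow now 5.
Augment Well→Q→U→Ref: bottleneck 7, flow now 12.
Augment Well→Q→V→Ref: bottleneck 3, flow now 15.
No augmenting path remains; maximum flow = 15.
In the residual graph, reachable from Well: {Well, Q}.
Min-cut edges: Well→P (5), Q→U (7), Q→V (3); capacity 5 + 7 + 3 = 15.
Cut capacity 18 exceeds the max flow 15, so it is not minimum.

No — its capacity is 18, but the minimum cut has capacity 15.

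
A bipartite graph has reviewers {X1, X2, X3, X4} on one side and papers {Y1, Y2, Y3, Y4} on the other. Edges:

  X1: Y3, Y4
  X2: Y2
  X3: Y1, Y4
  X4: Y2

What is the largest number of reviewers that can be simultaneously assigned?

3

Unit-capacity flow: source→left, listed edges, right→sink; max matching = max flow.
Augmenting path X1→Y3 (+1); matched 1.
Augmenting path X2→Y2 (+1); matched 2.
Augmenting path X3→Y1 (+1); matched 3.
No augmenting path remains; maximum matching = 3.
König certificate: {X1, X3, Y2} is a vertex cover of size 3 (every listed pair touches it), so no matching can be larger.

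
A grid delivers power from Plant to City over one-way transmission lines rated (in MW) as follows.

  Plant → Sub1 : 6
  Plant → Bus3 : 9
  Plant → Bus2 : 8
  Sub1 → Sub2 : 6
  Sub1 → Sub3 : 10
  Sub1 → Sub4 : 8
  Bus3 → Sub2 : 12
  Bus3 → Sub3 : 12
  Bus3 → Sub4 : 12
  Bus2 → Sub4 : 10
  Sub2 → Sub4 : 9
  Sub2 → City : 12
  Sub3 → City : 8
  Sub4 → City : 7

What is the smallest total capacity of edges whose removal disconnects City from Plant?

22

Augment Plant→Sub1→Sub2→City: bottleneck 6, flow now 6.
Augment Plant→Bus3→Sub2→City: bottleneck 6, flow now 12.
Augment Plant→Bus3→Sub3→City: bottleneck 3, flow now 15.
Augment Plant→Bus2→Sub4→City: bottleneck 7, flow now 22.
No augmenting path remains; maximum flow = 22.
By max-flow min-cut, the minimum cut capacity equals the max flow.
In the residual graph, reachable from Plant: {Plant, Bus2, Sub4}.
Min-cut edges: Plant→Sub1 (6), Plant→Bus3 (9), Sub4→City (7); capacity 6 + 9 + 7 = 22.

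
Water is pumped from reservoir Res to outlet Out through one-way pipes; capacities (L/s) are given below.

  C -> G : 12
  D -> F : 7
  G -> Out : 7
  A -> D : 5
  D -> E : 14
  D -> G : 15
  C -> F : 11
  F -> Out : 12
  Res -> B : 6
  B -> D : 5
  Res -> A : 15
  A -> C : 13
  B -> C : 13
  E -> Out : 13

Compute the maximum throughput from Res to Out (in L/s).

Augment Res→A→C→F→Out: bottleneck 11, flow now 11.
Augment Res→A→C→G→Out: bottleneck 2, flow now 13.
Augment Res→A→D→E→Out: bottleneck 2, flow now 15.
Augment Res→B→C→G→Out: bottleneck 5, flow now 20.
Augment Res→B→D→E→Out: bottleneck 1, flow now 21.
No augmenting path remains; maximum flow = 21.
In the residual graph, reachable from Res: {Res}.
Min-cut edges: Res→A (15), Res→B (6); capacity 15 + 6 = 21.
This cut is saturated, so no flow can exceed 21.

21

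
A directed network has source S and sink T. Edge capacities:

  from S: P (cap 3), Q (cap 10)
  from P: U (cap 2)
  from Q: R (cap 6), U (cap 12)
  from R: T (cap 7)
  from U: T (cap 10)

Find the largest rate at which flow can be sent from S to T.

Augment S→P→U→T: bottleneck 2, flow now 2.
Augment S→Q→R→T: bottleneck 6, flow now 8.
Augment S→Q→U→T: bottleneck 4, flow now 12.
No augmenting path remains; maximum flow = 12.
In the residual graph, reachable from S: {S, P}.
Min-cut edges: S→Q (10), P→U (2); capacity 10 + 2 = 12.
This cut is saturated, so no flow can exceed 12.

12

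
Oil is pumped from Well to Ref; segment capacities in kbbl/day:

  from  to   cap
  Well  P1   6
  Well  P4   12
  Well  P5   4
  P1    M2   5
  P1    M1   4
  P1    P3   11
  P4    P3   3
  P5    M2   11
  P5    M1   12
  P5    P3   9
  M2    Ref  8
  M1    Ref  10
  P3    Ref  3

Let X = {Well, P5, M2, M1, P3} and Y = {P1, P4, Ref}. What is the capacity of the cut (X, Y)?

39

Edges leaving {Well, P5, M2, M1, P3}: Well→P1 (6), Well→P4 (12), M2→Ref (8), M1→Ref (10), P3→Ref (3).
Cut capacity = 6 + 12 + 8 + 10 + 3 = 39.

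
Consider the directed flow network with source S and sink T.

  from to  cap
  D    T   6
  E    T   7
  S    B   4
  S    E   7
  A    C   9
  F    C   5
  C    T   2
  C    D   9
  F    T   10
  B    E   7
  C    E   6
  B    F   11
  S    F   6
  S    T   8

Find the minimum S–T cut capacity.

Augment S→T: bottleneck 8, flow now 8.
Augment S→E→T: bottleneck 7, flow now 15.
Augment S→F→T: bottleneck 6, flow now 21.
Augment S→B→F→T: bottleneck 4, flow now 25.
No augmenting path remains; maximum flow = 25.
By max-flow min-cut, the minimum cut capacity equals the max flow.
In the residual graph, reachable from S: {S}.
Min-cut edges: S→B (4), S→E (7), S→F (6), S→T (8); capacity 4 + 7 + 6 + 8 = 25.

25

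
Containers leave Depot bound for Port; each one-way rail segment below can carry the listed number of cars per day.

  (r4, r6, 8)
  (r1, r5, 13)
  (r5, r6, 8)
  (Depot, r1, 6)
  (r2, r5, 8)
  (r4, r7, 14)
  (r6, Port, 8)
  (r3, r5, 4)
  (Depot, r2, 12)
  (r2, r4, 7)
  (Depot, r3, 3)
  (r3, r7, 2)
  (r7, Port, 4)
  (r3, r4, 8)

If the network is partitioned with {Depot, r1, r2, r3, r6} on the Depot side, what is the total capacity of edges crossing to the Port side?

Edges leaving {Depot, r1, r2, r3, r6}: r1→r5 (13), r2→r4 (7), r2→r5 (8), r3→r4 (8), r3→r5 (4), r3→r7 (2), r6→Port (8).
Cut capacity = 13 + 7 + 8 + 8 + 4 + 2 + 8 = 50.

50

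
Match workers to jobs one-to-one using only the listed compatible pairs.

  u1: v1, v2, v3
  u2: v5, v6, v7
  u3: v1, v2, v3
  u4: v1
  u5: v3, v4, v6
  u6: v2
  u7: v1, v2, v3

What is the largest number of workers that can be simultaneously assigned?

Unit-capacity flow: source→left, listed edges, right→sink; max matching = max flow.
Augmenting path u1→v1 (+1); matched 1.
Augmenting path u2→v5 (+1); matched 2.
Augmenting path u3→v2 (+1); matched 3.
Augmenting path u5→v3 (+1); matched 4.
Augmenting path u7→v3→u5→v4 (+1); matched 5.
No augmenting path remains; maximum matching = 5.
König certificate: {u2, u5, v1, v2, v3} is a vertex cover of size 5 (every listed pair touches it), so no matching can be larger.

5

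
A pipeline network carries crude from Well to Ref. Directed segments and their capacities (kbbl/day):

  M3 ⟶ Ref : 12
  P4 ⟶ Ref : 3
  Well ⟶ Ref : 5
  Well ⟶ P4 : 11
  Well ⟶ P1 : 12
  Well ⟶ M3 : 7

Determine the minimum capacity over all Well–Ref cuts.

Augment Well→Ref: bottleneck 5, flow now 5.
Augment Well→P4→Ref: bottleneck 3, flow now 8.
Augment Well→M3→Ref: bottleneck 7, flow now 15.
No augmenting path remains; maximum flow = 15.
By max-flow min-cut, the minimum cut capacity equals the max flow.
In the residual graph, reachable from Well: {Well, P1, P4}.
Min-cut edges: Well→M3 (7), Well→Ref (5), P4→Ref (3); capacity 7 + 5 + 3 = 15.

15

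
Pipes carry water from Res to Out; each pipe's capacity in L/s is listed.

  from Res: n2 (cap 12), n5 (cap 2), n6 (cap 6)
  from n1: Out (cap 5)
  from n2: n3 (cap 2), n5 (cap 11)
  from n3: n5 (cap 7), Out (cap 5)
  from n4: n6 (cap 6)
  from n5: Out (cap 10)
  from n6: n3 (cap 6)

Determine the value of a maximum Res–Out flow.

Augment Res→n5→Out: bottleneck 2, flow now 2.
Augment Res→n2→n3→Out: bottleneck 2, flow now 4.
Augment Res→n2→n5→Out: bottleneck 8, flow now 12.
Augment Res→n6→n3→Out: bottleneck 3, flow now 15.
No augmenting path remains; maximum flow = 15.
In the residual graph, reachable from Res: {Res, n2, n3, n5, n6}.
Min-cut edges: n3→Out (5), n5→Out (10); capacity 5 + 10 = 15.
This cut is saturated, so no flow can exceed 15.

15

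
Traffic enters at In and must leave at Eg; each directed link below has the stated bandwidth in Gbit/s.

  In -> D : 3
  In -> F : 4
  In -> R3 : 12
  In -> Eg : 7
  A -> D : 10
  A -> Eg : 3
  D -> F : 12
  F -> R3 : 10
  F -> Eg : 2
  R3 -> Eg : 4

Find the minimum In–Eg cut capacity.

13

Augment In→Eg: bottleneck 7, flow now 7.
Augment In→F→Eg: bottleneck 2, flow now 9.
Augment In→R3→Eg: bottleneck 4, flow now 13.
No augmenting path remains; maximum flow = 13.
By max-flow min-cut, the minimum cut capacity equals the max flow.
In the residual graph, reachable from In: {In, D, F, R3}.
Min-cut edges: In→Eg (7), F→Eg (2), R3→Eg (4); capacity 7 + 2 + 4 = 13.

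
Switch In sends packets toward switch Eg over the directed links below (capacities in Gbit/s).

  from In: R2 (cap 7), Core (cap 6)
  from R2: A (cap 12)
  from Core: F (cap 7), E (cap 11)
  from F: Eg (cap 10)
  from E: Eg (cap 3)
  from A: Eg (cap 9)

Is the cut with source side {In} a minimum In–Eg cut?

Yes — it is a minimum cut (capacity 13).

Given cut capacity: 7 + 6 = 13.
Augment In→R2→A→Eg: bottleneck 7, flow now 7.
Augment In→Core→F→Eg: bottleneck 6, flow now 13.
No augmenting path remains; maximum flow = 13.
Cut capacity 13 equals the max flow, so it is a minimum cut.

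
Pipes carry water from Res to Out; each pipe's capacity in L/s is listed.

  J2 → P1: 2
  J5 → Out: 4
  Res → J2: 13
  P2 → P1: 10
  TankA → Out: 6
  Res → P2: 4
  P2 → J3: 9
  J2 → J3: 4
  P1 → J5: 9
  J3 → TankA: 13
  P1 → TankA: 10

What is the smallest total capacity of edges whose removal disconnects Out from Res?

10

Augment Res→J2→J3→TankA→Out: bottleneck 4, flow now 4.
Augment Res→J2→P1→J5→Out: bottleneck 2, flow now 6.
Augment Res→P2→J3→TankA→Out: bottleneck 2, flow now 8.
Augment Res→P2→P1→J5→Out: bottleneck 2, flow now 10.
No augmenting path remains; maximum flow = 10.
By max-flow min-cut, the minimum cut capacity equals the max flow.
In the residual graph, reachable from Res: {Res, J2}.
Min-cut edges: Res→P2 (4), J2→J3 (4), J2→P1 (2); capacity 4 + 4 + 2 = 10.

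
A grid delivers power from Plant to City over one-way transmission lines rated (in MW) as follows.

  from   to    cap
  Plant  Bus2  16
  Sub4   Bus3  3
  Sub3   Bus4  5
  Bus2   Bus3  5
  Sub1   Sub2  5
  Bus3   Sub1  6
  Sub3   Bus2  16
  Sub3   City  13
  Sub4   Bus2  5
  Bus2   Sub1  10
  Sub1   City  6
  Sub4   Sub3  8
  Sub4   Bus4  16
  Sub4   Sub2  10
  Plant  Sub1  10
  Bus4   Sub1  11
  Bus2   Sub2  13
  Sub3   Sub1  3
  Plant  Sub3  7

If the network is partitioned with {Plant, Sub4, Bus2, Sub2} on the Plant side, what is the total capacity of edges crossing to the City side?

Edges leaving {Plant, Sub4, Bus2, Sub2}: Plant→Sub3 (7), Plant→Sub1 (10), Sub4→Sub3 (8), Sub4→Bus3 (3), Sub4→Bus4 (16), Bus2→Bus3 (5), Bus2→Sub1 (10).
Cut capacity = 7 + 10 + 8 + 3 + 16 + 5 + 10 = 59.

59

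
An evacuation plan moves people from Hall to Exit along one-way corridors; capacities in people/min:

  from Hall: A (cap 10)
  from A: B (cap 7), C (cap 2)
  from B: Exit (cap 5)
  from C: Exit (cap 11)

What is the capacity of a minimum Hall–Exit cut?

Augment Hall→A→B→Exit: bottleneck 5, flow now 5.
Augment Hall→A→C→Exit: bottleneck 2, flow now 7.
No augmenting path remains; maximum flow = 7.
By max-flow min-cut, the minimum cut capacity equals the max flow.
In the residual graph, reachable from Hall: {Hall, A, B}.
Min-cut edges: A→C (2), B→Exit (5); capacity 2 + 5 = 7.

7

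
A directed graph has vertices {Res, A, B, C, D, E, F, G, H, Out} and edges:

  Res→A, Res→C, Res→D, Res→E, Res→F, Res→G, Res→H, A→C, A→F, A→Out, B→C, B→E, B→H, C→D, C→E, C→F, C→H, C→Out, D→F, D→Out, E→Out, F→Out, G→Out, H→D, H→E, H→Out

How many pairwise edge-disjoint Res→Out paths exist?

Assign every edge capacity 1; by Menger, the answer equals the max flow.
Path Res→A→Out (+1); total 1.
Path Res→C→Out (+1); total 2.
Path Res→D→Out (+1); total 3.
Path Res→E→Out (+1); total 4.
Path Res→F→Out (+1); total 5.
Path Res→G→Out (+1); total 6.
Path Res→H→Out (+1); total 7.
No residual Res→Out path; max flow = 7.
Certifying cut of size 7: {Res→A, Res→C, Res→D, Res→E, Res→F, Res→G, Res→H}.

7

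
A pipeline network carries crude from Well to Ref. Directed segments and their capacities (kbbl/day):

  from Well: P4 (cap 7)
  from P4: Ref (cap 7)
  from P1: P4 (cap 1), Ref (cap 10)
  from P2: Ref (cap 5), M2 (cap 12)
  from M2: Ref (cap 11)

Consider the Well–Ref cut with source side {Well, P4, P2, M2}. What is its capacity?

Edges leaving {Well, P4, P2, M2}: P4→Ref (7), P2→Ref (5), M2→Ref (11).
Cut capacity = 7 + 5 + 11 = 23.

23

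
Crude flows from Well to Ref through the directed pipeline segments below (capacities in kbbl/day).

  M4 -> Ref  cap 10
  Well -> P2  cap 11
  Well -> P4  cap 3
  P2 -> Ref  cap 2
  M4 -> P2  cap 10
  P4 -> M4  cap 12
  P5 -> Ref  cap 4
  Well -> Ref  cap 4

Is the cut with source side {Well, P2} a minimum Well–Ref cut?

Given cut capacity: 3 + 4 + 2 = 9.
Augment Well→Ref: bottleneck 4, flow now 4.
Augment Well→P2→Ref: bottleneck 2, flow now 6.
Augment Well→P4→M4→Ref: bottleneck 3, flow now 9.
No augmenting path remains; maximum flow = 9.
Cut capacity 9 equals the max flow, so it is a minimum cut.

Yes — it is a minimum cut (capacity 9).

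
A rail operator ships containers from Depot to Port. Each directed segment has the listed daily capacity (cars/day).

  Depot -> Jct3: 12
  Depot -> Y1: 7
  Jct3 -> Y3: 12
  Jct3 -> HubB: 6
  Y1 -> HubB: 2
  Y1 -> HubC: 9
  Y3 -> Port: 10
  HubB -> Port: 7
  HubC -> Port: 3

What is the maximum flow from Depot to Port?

17

Augment Depot→Jct3→Y3→Port: bottleneck 10, flow now 10.
Augment Depot→Jct3→HubB→Port: bottleneck 2, flow now 12.
Augment Depot→Y1→HubB→Port: bottleneck 2, flow now 14.
Augment Depot→Y1→HubC→Port: bottleneck 3, flow now 17.
No augmenting path remains; maximum flow = 17.
In the residual graph, reachable from Depot: {Depot, Y1, HubC}.
Min-cut edges: Depot→Jct3 (12), Y1→HubB (2), HubC→Port (3); capacity 12 + 2 + 3 = 17.
This cut is saturated, so no flow can exceed 17.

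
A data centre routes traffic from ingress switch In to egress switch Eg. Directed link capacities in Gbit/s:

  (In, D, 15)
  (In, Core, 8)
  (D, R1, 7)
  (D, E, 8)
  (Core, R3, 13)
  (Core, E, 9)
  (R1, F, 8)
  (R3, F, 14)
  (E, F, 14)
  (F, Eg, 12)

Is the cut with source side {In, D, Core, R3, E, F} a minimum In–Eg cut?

No — its capacity is 19, but the minimum cut has capacity 12.

Given cut capacity: 7 + 12 = 19.
Augment In→D→R1→F→Eg: bottleneck 7, flow now 7.
Augment In→D→E→F→Eg: bottleneck 5, flow now 12.
No augmenting path remains; maximum flow = 12.
In the residual graph, reachable from In: {In, D, Core, R1, R3, E, F}.
Min-cut edges: F→Eg (12); capacity 12 = 12.
Cut capacity 19 exceeds the max flow 12, so it is not minimum.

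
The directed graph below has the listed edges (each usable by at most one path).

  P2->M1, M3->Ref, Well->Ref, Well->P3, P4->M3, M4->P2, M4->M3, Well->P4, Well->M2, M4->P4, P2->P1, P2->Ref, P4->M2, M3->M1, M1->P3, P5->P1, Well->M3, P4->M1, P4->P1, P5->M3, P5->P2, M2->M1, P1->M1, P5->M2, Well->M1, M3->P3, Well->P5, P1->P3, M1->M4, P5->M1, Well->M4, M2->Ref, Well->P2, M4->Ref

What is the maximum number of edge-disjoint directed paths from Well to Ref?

Assign every edge capacity 1; by Menger, the answer equals the max flow.
Path Well→Ref (+1); total 1.
Path Well→M4→Ref (+1); total 2.
Path Well→P2→Ref (+1); total 3.
Path Well→M3→Ref (+1); total 4.
Path Well→M2→Ref (+1); total 5.
No residual Well→Ref path; max flow = 5.
Certifying cut of size 5: {M2→Ref, M3→Ref, M4→Ref, P2→Ref, Well→Ref}.

5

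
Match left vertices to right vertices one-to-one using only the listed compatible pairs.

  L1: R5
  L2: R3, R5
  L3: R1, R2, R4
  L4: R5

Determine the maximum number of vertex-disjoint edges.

Unit-capacity flow: source→left, listed edges, right→sink; max matching = max flow.
Augmenting path L1→R5 (+1); matched 1.
Augmenting path L2→R3 (+1); matched 2.
Augmenting path L3→R1 (+1); matched 3.
No augmenting path remains; maximum matching = 3.
König certificate: {L2, L3, R5} is a vertex cover of size 3 (every listed pair touches it), so no matching can be larger.

3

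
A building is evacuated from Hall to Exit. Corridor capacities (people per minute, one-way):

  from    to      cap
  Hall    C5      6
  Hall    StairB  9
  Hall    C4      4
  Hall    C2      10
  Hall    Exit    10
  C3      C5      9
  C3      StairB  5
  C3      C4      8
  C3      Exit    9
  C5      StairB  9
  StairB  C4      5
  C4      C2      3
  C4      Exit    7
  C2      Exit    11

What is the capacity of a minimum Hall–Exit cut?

28

Augment Hall→Exit: bottleneck 10, flow now 10.
Augment Hall→C4→Exit: bottleneck 4, flow now 14.
Augment Hall→C2→Exit: bottleneck 10, flow now 24.
Augment Hall→StairB→C4→Exit: bottleneck 3, flow now 27.
Augment Hall→StairB→C4→C2→Exit: bottleneck 1, flow now 28.
No augmenting path remains; maximum flow = 28.
By max-flow min-cut, the minimum cut capacity equals the max flow.
In the residual graph, reachable from Hall: {Hall, C5, StairB, C4, C2}.
Min-cut edges: Hall→Exit (10), C4→Exit (7), C2→Exit (11); capacity 10 + 7 + 11 = 28.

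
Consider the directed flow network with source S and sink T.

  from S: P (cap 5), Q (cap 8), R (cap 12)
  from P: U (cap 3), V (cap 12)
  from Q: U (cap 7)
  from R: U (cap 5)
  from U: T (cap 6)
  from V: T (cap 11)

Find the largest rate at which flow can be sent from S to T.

Augment S→P→U→T: bottleneck 3, flow now 3.
Augment S→P→V→T: bottleneck 2, flow now 5.
Augment S→Q→U→T: bottleneck 3, flow now 8.
Augment S→Q→U→P→V→T: bottleneck 3, flow now 11. (uses reverse residual edge)
No augmenting path remains; maximum flow = 11.
In the residual graph, reachable from S: {S, Q, R, U}.
Min-cut edges: S→P (5), U→T (6); capacity 5 + 6 = 11.
This cut is saturated, so no flow can exceed 11.

11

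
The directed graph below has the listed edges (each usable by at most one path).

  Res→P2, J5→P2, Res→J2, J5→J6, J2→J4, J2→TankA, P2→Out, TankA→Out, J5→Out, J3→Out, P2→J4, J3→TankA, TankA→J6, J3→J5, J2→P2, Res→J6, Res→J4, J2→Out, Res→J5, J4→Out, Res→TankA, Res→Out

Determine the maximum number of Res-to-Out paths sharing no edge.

6

Assign every edge capacity 1; by Menger, the answer equals the max flow.
Path Res→Out (+1); total 1.
Path Res→J5→Out (+1); total 2.
Path Res→P2→Out (+1); total 3.
Path Res→J2→Out (+1); total 4.
Path Res→TankA→Out (+1); total 5.
Path Res→J4→Out (+1); total 6.
No residual Res→Out path; max flow = 6.
Certifying cut of size 6: {Res→J2, Res→J4, Res→J5, Res→Out, Res→P2, Res→TankA}.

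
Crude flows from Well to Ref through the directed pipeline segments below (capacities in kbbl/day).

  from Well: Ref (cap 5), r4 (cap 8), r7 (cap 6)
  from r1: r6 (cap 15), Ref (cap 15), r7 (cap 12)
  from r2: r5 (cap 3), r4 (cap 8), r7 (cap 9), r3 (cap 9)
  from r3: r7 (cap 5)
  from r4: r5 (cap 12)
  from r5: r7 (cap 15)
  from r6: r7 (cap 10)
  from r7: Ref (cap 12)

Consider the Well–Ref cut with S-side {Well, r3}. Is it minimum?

Given cut capacity: 8 + 6 + 5 + 5 = 24.
Augment Well→Ref: bottleneck 5, flow now 5.
Augment Well→r7→Ref: bottleneck 6, flow now 11.
Augment Well→r4→r5→r7→Ref: bottleneck 6, flow now 17.
No augmenting path remains; maximum flow = 17.
In the residual graph, reachable from Well: {Well, r4, r5, r7}.
Min-cut edges: Well→Ref (5), r7→Ref (12); capacity 5 + 12 = 17.
Cut capacity 24 exceeds the max flow 17, so it is not minimum.

No — its capacity is 24, but the minimum cut has capacity 17.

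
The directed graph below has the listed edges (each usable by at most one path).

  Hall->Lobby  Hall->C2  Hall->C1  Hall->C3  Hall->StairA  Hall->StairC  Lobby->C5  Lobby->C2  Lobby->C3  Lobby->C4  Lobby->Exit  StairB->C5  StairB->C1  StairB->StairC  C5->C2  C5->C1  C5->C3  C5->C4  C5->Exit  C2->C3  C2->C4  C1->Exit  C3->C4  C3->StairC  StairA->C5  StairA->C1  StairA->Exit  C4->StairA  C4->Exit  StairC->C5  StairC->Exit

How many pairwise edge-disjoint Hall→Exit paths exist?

6

Assign every edge capacity 1; by Menger, the answer equals the max flow.
Path Hall→Lobby→Exit (+1); total 1.
Path Hall→C1→Exit (+1); total 2.
Path Hall→StairA→Exit (+1); total 3.
Path Hall→StairC→Exit (+1); total 4.
Path Hall→C2→C4→Exit (+1); total 5.
Path Hall→C3→StairC→C5→Exit (+1); total 6.
No residual Hall→Exit path; max flow = 6.
Certifying cut of size 6: {Hall→C1, Hall→C2, Hall→C3, Hall→Lobby, Hall→StairA, Hall→StairC}.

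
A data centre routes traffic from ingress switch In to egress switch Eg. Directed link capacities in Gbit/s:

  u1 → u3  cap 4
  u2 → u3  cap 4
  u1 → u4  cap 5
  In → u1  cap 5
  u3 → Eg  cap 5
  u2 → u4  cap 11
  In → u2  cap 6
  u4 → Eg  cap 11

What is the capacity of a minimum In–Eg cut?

11

Augment In→u1→u3→Eg: bottleneck 4, flow now 4.
Augment In→u1→u4→Eg: bottleneck 1, flow now 5.
Augment In→u2→u3→Eg: bottleneck 1, flow now 6.
Augment In→u2→u4→Eg: bottleneck 5, flow now 11.
No augmenting path remains; maximum flow = 11.
By max-flow min-cut, the minimum cut capacity equals the max flow.
In the residual graph, reachable from In: {In}.
Min-cut edges: In→u1 (5), In→u2 (6); capacity 5 + 6 = 11.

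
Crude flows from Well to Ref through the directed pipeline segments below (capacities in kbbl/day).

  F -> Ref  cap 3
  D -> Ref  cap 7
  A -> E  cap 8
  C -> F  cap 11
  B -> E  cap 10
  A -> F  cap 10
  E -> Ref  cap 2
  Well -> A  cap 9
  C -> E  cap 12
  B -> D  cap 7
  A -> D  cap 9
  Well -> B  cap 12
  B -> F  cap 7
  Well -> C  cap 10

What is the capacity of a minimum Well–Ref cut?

12

Augment Well→A→D→Ref: bottleneck 7, flow now 7.
Augment Well→A→E→Ref: bottleneck 2, flow now 9.
Augment Well→B→F→Ref: bottleneck 3, flow now 12.
No augmenting path remains; maximum flow = 12.
By max-flow min-cut, the minimum cut capacity equals the max flow.
In the residual graph, reachable from Well: {Well, A, B, C, D, E, F}.
Min-cut edges: D→Ref (7), E→Ref (2), F→Ref (3); capacity 7 + 2 + 3 = 12.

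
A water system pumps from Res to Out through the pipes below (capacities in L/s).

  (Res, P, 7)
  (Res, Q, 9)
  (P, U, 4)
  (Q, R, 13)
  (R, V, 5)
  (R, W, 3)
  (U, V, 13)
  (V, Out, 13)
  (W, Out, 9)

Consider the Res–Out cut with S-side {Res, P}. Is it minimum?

No — its capacity is 13, but the minimum cut has capacity 12.

Given cut capacity: 9 + 4 = 13.
Augment Res→P→U→V→Out: bottleneck 4, flow now 4.
Augment Res→Q→R→V→Out: bottleneck 5, flow now 9.
Augment Res→Q→R→W→Out: bottleneck 3, flow now 12.
No augmenting path remains; maximum flow = 12.
In the residual graph, reachable from Res: {Res, P, Q, R}.
Min-cut edges: P→U (4), R→V (5), R→W (3); capacity 4 + 5 + 3 = 12.
Cut capacity 13 exceeds the max flow 12, so it is not minimum.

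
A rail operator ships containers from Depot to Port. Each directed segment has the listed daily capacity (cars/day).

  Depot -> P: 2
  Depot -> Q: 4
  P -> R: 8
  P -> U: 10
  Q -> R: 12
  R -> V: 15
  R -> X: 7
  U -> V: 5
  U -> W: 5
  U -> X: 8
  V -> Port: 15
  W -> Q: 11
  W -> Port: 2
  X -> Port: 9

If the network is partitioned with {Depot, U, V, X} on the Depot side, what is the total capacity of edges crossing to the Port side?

Edges leaving {Depot, U, V, X}: Depot→P (2), Depot→Q (4), U→W (5), V→Port (15), X→Port (9).
Cut capacity = 2 + 4 + 5 + 15 + 9 = 35.

35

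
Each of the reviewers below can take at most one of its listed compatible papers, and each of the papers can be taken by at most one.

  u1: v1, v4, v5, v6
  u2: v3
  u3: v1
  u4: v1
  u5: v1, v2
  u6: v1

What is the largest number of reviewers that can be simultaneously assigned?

Unit-capacity flow: source→left, listed edges, right→sink; max matching = max flow.
Augmenting path u1→v1 (+1); matched 1.
Augmenting path u2→v3 (+1); matched 2.
Augmenting path u5→v2 (+1); matched 3.
Augmenting path u3→v1→u1→v4 (+1); matched 4.
No augmenting path remains; maximum matching = 4.
König certificate: {u1, u2, u5, v1} is a vertex cover of size 4 (every listed pair touches it), so no matching can be larger.

4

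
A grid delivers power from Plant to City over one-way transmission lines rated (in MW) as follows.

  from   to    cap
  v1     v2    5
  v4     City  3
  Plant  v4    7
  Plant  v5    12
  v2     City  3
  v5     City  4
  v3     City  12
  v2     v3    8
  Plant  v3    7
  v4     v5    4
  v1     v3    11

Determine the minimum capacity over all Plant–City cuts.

14

Augment Plant→v3→City: bottleneck 7, flow now 7.
Augment Plant→v4→City: bottleneck 3, flow now 10.
Augment Plant→v5→City: bottleneck 4, flow now 14.
No augmenting path remains; maximum flow = 14.
By max-flow min-cut, the minimum cut capacity equals the max flow.
In the residual graph, reachable from Plant: {Plant, v4, v5}.
Min-cut edges: Plant→v3 (7), v4→City (3), v5→City (4); capacity 7 + 3 + 4 = 14.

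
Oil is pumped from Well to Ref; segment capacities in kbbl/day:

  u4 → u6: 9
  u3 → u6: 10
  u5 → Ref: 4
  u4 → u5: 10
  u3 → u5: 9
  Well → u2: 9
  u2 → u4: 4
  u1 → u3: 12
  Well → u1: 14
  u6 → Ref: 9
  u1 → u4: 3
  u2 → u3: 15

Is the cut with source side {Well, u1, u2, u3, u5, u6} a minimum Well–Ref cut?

No — its capacity is 20, but the minimum cut has capacity 13.

Given cut capacity: 3 + 4 + 4 + 9 = 20.
Augment Well→u1→u3→u5→Ref: bottleneck 4, flow now 4.
Augment Well→u1→u3→u6→Ref: bottleneck 8, flow now 12.
Augment Well→u1→u4→u6→Ref: bottleneck 1, flow now 13.
No augmenting path remains; maximum flow = 13.
In the residual graph, reachable from Well: {Well, u1, u2, u3, u4, u5, u6}.
Min-cut edges: u5→Ref (4), u6→Ref (9); capacity 4 + 9 = 13.
Cut capacity 20 exceeds the max flow 13, so it is not minimum.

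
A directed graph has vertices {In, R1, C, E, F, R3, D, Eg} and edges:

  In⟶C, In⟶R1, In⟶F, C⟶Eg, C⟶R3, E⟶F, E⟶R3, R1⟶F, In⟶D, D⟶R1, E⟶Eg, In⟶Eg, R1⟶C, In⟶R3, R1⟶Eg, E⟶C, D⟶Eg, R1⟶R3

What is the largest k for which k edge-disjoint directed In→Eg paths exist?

4

Assign every edge capacity 1; by Menger, the answer equals the max flow.
Path In→Eg (+1); total 1.
Path In→R1→Eg (+1); total 2.
Path In→C→Eg (+1); total 3.
Path In→D→Eg (+1); total 4.
No residual In→Eg path; max flow = 4.
Certifying cut of size 4: {In→C, In→D, In→Eg, In→R1}.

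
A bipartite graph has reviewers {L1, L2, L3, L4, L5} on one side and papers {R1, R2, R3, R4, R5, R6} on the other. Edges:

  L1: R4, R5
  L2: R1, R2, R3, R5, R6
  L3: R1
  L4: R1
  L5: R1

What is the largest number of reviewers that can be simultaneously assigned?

Unit-capacity flow: source→left, listed edges, right→sink; max matching = max flow.
Augmenting path L1→R4 (+1); matched 1.
Augmenting path L2→R1 (+1); matched 2.
Augmenting path L3→R1→L2→R2 (+1); matched 3.
No augmenting path remains; maximum matching = 3.
König certificate: {L1, L2, R1} is a vertex cover of size 3 (every listed pair touches it), so no matching can be larger.

3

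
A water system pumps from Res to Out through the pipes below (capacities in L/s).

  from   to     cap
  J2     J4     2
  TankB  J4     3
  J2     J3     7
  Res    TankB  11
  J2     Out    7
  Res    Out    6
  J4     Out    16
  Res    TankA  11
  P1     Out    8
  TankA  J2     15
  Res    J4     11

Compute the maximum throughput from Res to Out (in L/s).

Augment Res→Out: bottleneck 6, flow now 6.
Augment Res→J4→Out: bottleneck 11, flow now 17.
Augment Res→TankA→J2→Out: bottleneck 7, flow now 24.
Augment Res→TankB→J4→Out: bottleneck 3, flow now 27.
Augment Res→TankA→J2→J4→Out: bottleneck 2, flow now 29.
No augmenting path remains; maximum flow = 29.
In the residual graph, reachable from Res: {Res, TankA, J2, TankB, J3}.
Min-cut edges: Res→J4 (11), Res→Out (6), J2→J4 (2), J2→Out (7), TankB→J4 (3); capacity 11 + 6 + 2 + 7 + 3 = 29.
This cut is saturated, so no flow can exceed 29.

29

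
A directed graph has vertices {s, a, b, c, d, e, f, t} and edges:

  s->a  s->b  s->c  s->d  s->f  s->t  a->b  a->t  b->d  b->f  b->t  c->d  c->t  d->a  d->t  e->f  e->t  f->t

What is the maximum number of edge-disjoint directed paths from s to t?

6

Assign every edge capacity 1; by Menger, the answer equals the max flow.
Path s→t (+1); total 1.
Path s→a→t (+1); total 2.
Path s→b→t (+1); total 3.
Path s→c→t (+1); total 4.
Path s→d→t (+1); total 5.
Path s→f→t (+1); total 6.
No residual s→t path; max flow = 6.
Certifying cut of size 6: {s→a, s→b, s→c, s→d, s→f, s→t}.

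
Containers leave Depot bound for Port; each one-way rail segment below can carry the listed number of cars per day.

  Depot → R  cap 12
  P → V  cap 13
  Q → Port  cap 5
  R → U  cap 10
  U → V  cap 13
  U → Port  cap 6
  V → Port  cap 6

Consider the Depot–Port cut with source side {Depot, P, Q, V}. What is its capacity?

23

Edges leaving {Depot, P, Q, V}: Depot→R (12), Q→Port (5), V→Port (6).
Cut capacity = 12 + 5 + 6 = 23.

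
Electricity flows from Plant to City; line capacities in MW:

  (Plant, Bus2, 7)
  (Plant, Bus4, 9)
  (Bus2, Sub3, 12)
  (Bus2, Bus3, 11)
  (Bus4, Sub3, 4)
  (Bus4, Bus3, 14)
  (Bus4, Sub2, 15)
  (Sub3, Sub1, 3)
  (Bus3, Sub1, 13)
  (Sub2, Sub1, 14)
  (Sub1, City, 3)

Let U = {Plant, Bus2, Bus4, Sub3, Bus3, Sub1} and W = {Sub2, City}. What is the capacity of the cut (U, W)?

18

Edges leaving {Plant, Bus2, Bus4, Sub3, Bus3, Sub1}: Bus4→Sub2 (15), Sub1→City (3).
Cut capacity = 15 + 3 = 18.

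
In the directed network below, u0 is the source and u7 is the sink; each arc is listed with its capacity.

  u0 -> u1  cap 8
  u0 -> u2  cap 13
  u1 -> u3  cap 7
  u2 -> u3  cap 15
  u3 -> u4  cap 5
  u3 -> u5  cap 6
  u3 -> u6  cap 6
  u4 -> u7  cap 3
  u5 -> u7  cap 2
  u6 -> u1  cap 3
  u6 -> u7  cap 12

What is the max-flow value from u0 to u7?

Augment u0→u1→u3→u4→u7: bottleneck 3, flow now 3.
Augment u0→u1→u3→u5→u7: bottleneck 2, flow now 5.
Augment u0→u1→u3→u6→u7: bottleneck 2, flow now 7.
Augment u0→u2→u3→u6→u7: bottleneck 4, flow now 11.
No augmenting path remains; maximum flow = 11.
In the residual graph, reachable from u0: {u0, u1, u2, u3, u4, u5}.
Min-cut edges: u3→u6 (6), u4→u7 (3), u5→u7 (2); capacity 6 + 3 + 2 = 11.
This cut is saturated, so no flow can exceed 11.

11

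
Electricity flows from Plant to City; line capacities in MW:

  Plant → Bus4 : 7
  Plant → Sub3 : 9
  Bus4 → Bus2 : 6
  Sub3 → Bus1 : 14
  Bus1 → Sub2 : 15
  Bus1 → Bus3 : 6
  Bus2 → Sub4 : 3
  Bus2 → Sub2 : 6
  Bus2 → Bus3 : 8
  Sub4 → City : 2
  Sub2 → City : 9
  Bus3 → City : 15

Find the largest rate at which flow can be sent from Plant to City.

Augment Plant→Bus4→Bus2→Sub4→City: bottleneck 2, flow now 2.
Augment Plant→Bus4→Bus2→Sub2→City: bottleneck 4, flow now 6.
Augment Plant→Sub3→Bus1→Sub2→City: bottleneck 5, flow now 11.
Augment Plant→Sub3→Bus1→Bus3→City: bottleneck 4, flow now 15.
No augmenting path remains; maximum flow = 15.
In the residual graph, reachable from Plant: {Plant, Bus4}.
Min-cut edges: Plant→Sub3 (9), Bus4→Bus2 (6); capacity 9 + 6 = 15.
This cut is saturated, so no flow can exceed 15.

15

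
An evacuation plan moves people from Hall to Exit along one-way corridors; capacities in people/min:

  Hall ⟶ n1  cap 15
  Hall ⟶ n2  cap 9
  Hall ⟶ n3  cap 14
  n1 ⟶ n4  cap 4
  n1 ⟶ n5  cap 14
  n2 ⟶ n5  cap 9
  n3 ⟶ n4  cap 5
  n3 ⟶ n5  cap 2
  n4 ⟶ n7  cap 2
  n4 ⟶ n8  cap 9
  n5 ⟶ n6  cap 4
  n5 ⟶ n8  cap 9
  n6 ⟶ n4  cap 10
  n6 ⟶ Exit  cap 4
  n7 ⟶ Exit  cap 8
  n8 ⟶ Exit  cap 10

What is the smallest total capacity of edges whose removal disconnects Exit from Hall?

Augment Hall→n1→n4→n7→Exit: bottleneck 2, flow now 2.
Augment Hall→n1→n4→n8→Exit: bottleneck 2, flow now 4.
Augment Hall→n1→n5→n6→Exit: bottleneck 4, flow now 8.
Augment Hall→n1→n5→n8→Exit: bottleneck 7, flow now 15.
Augment Hall→n2→n5→n8→Exit: bottleneck 1, flow now 16.
No augmenting path remains; maximum flow = 16.
By max-flow min-cut, the minimum cut capacity equals the max flow.
In the residual graph, reachable from Hall: {Hall, n1, n2, n3, n4, n5, n8}.
Min-cut edges: n4→n7 (2), n5→n6 (4), n8→Exit (10); capacity 2 + 4 + 10 = 16.

16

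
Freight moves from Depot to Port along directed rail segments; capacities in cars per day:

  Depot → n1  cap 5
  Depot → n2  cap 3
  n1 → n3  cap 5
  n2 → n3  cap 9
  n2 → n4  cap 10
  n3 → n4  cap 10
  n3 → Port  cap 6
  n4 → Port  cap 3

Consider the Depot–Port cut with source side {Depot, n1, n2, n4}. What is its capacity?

Edges leaving {Depot, n1, n2, n4}: n1→n3 (5), n2→n3 (9), n4→Port (3).
Cut capacity = 5 + 9 + 3 = 17.

17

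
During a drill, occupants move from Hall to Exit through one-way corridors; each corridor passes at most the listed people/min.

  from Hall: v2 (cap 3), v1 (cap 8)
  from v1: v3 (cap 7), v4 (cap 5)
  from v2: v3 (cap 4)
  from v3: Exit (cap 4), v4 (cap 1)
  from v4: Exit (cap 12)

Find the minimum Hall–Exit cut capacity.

Augment Hall→v1→v3→Exit: bottleneck 4, flow now 4.
Augment Hall→v1→v4→Exit: bottleneck 4, flow now 8.
Augment Hall→v2→v3→v4→Exit: bottleneck 1, flow now 9.
Augment Hall→v2→v3→v1→v4→Exit: bottleneck 1, flow now 10. (uses reverse residual edge)
No augmenting path remains; maximum flow = 10.
By max-flow min-cut, the minimum cut capacity equals the max flow.
In the residual graph, reachable from Hall: {Hall, v1, v2, v3}.
Min-cut edges: v1→v4 (5), v3→v4 (1), v3→Exit (4); capacity 5 + 1 + 4 = 10.

10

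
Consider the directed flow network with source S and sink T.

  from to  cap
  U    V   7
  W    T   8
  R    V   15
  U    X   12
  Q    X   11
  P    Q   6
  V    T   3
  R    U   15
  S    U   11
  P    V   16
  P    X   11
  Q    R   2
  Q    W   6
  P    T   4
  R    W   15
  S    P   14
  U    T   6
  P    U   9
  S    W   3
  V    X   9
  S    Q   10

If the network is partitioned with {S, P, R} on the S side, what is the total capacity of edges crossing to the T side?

Edges leaving {S, P, R}: S→Q (10), S→U (11), S→W (3), P→Q (6), P→U (9), P→V (16), P→X (11), P→T (4), R→U (15), R→V (15), R→W (15).
Cut capacity = 10 + 11 + 3 + 6 + 9 + 16 + 11 + 4 + 15 + 15 + 15 = 115.

115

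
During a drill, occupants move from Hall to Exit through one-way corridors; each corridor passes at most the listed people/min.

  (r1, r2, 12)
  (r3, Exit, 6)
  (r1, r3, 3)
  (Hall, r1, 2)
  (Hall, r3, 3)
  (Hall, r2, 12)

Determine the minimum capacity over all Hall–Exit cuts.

5

Augment Hall→r3→Exit: bottleneck 3, flow now 3.
Augment Hall→r1→r3→Exit: bottleneck 2, flow now 5.
No augmenting path remains; maximum flow = 5.
By max-flow min-cut, the minimum cut capacity equals the max flow.
In the residual graph, reachable from Hall: {Hall, r2}.
Min-cut edges: Hall→r1 (2), Hall→r3 (3); capacity 2 + 3 = 5.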